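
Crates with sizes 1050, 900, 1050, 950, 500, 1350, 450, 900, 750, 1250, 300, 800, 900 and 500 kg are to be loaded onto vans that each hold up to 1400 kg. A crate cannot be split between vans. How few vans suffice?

Total = 1350 + 1250 + 1050 + 1050 + 950 + 900 + 900 + 900 + 800 + 750 + 500 + 500 + 450 + 300 = 11650 kg.
Lower bound: ⌈11650/1400⌉ = 9 vans.
Also, 10 crates each exceed 700 kg, and no two of those can share a van, so at least 10 vans are needed.
A packing using 10 vans:
  van 1: 1350 = 1350
  van 2: 1250 = 1250
  van 3: 1050 + 300 = 1350
  van 4: 1050 = 1050
  van 5: 950 + 450 = 1400
  van 6: 900 + 500 = 1400
  van 7: 900 + 500 = 1400
  van 8: 900 = 900
  van 9: 800 = 800
  van 10: 750 = 750
This matches the lower bound, so 10 is optimal.

10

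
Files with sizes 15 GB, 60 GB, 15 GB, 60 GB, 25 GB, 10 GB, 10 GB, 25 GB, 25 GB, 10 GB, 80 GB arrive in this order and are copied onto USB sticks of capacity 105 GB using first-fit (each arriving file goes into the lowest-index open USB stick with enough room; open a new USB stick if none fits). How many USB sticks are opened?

  15 → USB stick 1 (new)  [load 15/105]
  60 → USB stick 1  [load 75/105]
  15 → USB stick 1  [load 90/105]
  60 → USB stick 2 (new)  [load 60/105]
  25 → USB stick 2  [load 85/105]
  10 → USB stick 1  [load 100/105]
  10 → USB stick 2  [load 95/105]
  25 → USB stick 3 (new)  [load 25/105]
  25 → USB stick 3  [load 50/105]
  10 → USB stick 2  [load 105/105]
  80 → USB stick 4 (new)  [load 80/105]
4 USB sticks opened.

4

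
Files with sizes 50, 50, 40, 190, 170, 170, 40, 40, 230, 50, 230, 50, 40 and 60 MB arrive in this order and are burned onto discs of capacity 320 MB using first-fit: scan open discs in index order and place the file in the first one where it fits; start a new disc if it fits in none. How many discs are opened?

  50 → disc 1 (new)  [load 50/320]
  50 → disc 1  [load 100/320]
  40 → disc 1  [load 140/320]
  190 → disc 2 (new)  [load 190/320]
  170 → disc 1  [load 310/320]
  170 → disc 3 (new)  [load 170/320]
  40 → disc 2  [load 230/320]
  40 → disc 2  [load 270/320]
  230 → disc 4 (new)  [load 230/320]
  50 → disc 2  [load 320/320]
  230 → disc 5 (new)  [load 230/320]
  50 → disc 3  [load 220/320]
  40 → disc 3  [load 260/320]
  60 → disc 3  [load 320/320]
5 discs opened.

5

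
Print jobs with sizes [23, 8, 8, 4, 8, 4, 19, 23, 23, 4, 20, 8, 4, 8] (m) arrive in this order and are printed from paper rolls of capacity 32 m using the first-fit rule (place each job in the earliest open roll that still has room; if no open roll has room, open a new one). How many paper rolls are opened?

  23 → roll 1 (new)  [load 23/32]
  8 → roll 1  [load 31/32]
  8 → roll 2 (new)  [load 8/32]
  4 → roll 2  [load 12/32]
  8 → roll 2  [load 20/32]
  4 → roll 2  [load 24/32]
  19 → roll 3 (new)  [load 19/32]
  23 → roll 4 (new)  [load 23/32]
  23 → roll 5 (new)  [load 23/32]
  4 → roll 2  [load 28/32]
  20 → roll 6 (new)  [load 20/32]
  8 → roll 3  [load 27/32]
  4 → roll 2  [load 32/32]
  8 → roll 4  [load 31/32]
6 paper rolls opened.

6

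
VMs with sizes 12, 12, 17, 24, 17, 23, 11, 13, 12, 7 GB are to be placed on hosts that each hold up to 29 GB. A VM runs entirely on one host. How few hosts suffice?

6

Total = 24 + 23 + 17 + 17 + 13 + 12 + 12 + 12 + 11 + 7 = 148 GB.
Lower bound: ⌈148/29⌉ = 6 hosts.
A packing using 6 hosts:
  host 1: 24 = 24
  host 2: 23 = 23
  host 3: 17 + 12 = 29
  host 4: 17 + 12 = 29
  host 5: 13 + 12 = 25
  host 6: 11 + 7 = 18
This matches the lower bound, so 6 is optimal.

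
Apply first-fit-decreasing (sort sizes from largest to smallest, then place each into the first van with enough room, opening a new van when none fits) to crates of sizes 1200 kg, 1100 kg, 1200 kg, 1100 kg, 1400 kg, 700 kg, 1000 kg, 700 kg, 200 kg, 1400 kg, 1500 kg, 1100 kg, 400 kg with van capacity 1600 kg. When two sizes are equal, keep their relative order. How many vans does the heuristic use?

10

Sorted descending: 1500, 1400, 1400, 1200, 1200, 1100, 1100, 1100, 1000, 700, 700, 400, 200.
  1500 → van 1 (new)  [load 1500/1600]
  1400 → van 2 (new)  [load 1400/1600]
  1400 → van 3 (new)  [load 1400/1600]
  1200 → van 4 (new)  [load 1200/1600]
  1200 → van 5 (new)  [load 1200/1600]
  1100 → van 6 (new)  [load 1100/1600]
  1100 → van 7 (new)  [load 1100/1600]
  1100 → van 8 (new)  [load 1100/1600]
  1000 → van 9 (new)  [load 1000/1600]
  700 → van 10 (new)  [load 700/1600]
  700 → van 10  [load 1400/1600]
  400 → van 4  [load 1600/1600]
  200 → van 2  [load 1600/1600]
10 vans opened.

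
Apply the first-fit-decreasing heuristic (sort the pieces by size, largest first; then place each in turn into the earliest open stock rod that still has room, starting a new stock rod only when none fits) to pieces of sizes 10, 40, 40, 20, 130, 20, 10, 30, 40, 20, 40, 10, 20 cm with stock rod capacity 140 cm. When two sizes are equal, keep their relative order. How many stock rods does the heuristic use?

Sorted descending: 130, 40, 40, 40, 40, 30, 20, 20, 20, 20, 10, 10, 10.
  130 → stock rod 1 (new)  [load 130/140]
  40 → stock rod 2 (new)  [load 40/140]
  40 → stock rod 2  [load 80/140]
  40 → stock rod 2  [load 120/140]
  40 → stock rod 3 (new)  [load 40/140]
  30 → stock rod 3  [load 70/140]
  20 → stock rod 2  [load 140/140]
  20 → stock rod 3  [load 90/140]
  20 → stock rod 3  [load 110/140]
  20 → stock rod 3  [load 130/140]
  10 → stock rod 1  [load 140/140]
  10 → stock rod 3  [load 140/140]
  10 → stock rod 4 (new)  [load 10/140]
4 stock rods opened.

4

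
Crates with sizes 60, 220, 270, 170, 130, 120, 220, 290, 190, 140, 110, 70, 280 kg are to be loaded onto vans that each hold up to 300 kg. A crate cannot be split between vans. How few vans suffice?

Total = 290 + 280 + 270 + 220 + 220 + 190 + 170 + 140 + 130 + 120 + 110 + 70 + 60 = 2270 kg.
Lower bound: ⌈2270/300⌉ = 8 vans.
A packing using 8 vans:
  van 1: 290 = 290
  van 2: 280 = 280
  van 3: 270 = 270
  van 4: 220 + 70 = 290
  van 5: 220 + 60 = 280
  van 6: 190 + 110 = 300
  van 7: 170 + 130 = 300
  van 8: 140 + 120 = 260
This matches the lower bound, so 8 is optimal.

8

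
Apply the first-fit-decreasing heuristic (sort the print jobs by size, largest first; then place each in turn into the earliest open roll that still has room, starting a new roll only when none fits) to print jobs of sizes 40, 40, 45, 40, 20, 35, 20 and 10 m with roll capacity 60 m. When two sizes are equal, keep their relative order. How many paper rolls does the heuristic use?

5

Sorted descending: 45, 40, 40, 40, 35, 20, 20, 10.
  45 → roll 1 (new)  [load 45/60]
  40 → roll 2 (new)  [load 40/60]
  40 → roll 3 (new)  [load 40/60]
  40 → roll 4 (new)  [load 40/60]
  35 → roll 5 (new)  [load 35/60]
  20 → roll 2  [load 60/60]
  20 → roll 3  [load 60/60]
  10 → roll 1  [load 55/60]
5 paper rolls opened.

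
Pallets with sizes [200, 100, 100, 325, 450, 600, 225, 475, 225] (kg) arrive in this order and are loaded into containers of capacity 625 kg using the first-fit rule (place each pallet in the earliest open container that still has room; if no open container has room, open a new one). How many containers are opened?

5

  200 → container 1 (new)  [load 200/625]
  100 → container 1  [load 300/625]
  100 → container 1  [load 400/625]
  325 → container 2 (new)  [load 325/625]
  450 → container 3 (new)  [load 450/625]
  600 → container 4 (new)  [load 600/625]
  225 → container 1  [load 625/625]
  475 → container 5 (new)  [load 475/625]
  225 → container 2  [load 550/625]
5 containers opened.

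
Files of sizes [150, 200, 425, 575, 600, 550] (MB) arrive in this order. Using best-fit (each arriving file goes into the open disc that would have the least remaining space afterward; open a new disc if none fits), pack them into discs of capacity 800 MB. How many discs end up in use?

  150 → disc 1 (new)  [load 150/800]
  200 → disc 1  [load 350/800]
  425 → disc 1  [load 775/800]
  575 → disc 2 (new)  [load 575/800]
  600 → disc 3 (new)  [load 600/800]
  550 → disc 4 (new)  [load 550/800]
4 discs opened.

4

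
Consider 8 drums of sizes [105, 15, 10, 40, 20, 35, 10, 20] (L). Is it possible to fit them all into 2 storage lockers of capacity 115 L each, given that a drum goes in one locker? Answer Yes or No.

Total = 255 L; ⌈255/115⌉ = 3.
At least 3 storage lockers are required, but only 2 are allowed.

No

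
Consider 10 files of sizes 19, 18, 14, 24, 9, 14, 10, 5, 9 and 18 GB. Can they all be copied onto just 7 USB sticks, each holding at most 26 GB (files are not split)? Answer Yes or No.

Yes

A valid assignment using 7 USB sticks:
  USB stick 1: 24 = 24
  USB stick 2: 19 + 5 = 24
  USB stick 3: 18 = 18
  USB stick 4: 18 = 18
  USB stick 5: 14 + 10 = 24
  USB stick 6: 14 + 9 = 23
  USB stick 7: 9 = 9
Every load is within 26 GB, so 7 USB sticks suffice.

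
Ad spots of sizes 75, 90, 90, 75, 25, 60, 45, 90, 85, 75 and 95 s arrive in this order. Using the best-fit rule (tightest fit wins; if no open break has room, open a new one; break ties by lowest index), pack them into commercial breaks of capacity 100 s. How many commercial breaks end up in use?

10

  75 → break 1 (new)  [load 75/100]
  90 → break 2 (new)  [load 90/100]
  90 → break 3 (new)  [load 90/100]
  75 → break 4 (new)  [load 75/100]
  25 → break 1  [load 100/100]
  60 → break 5 (new)  [load 60/100]
  45 → break 6 (new)  [load 45/100]
  90 → break 7 (new)  [load 90/100]
  85 → break 8 (new)  [load 85/100]
  75 → break 9 (new)  [load 75/100]
  95 → break 10 (new)  [load 95/100]
10 commercial breaks opened.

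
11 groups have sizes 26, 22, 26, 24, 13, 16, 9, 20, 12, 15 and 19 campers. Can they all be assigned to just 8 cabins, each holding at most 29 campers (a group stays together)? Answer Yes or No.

A valid assignment using 8 cabins:
  cabin 1: 26 = 26
  cabin 2: 26 = 26
  cabin 3: 24 = 24
  cabin 4: 22 = 22
  cabin 5: 20 + 9 = 29
  cabin 6: 19 = 19
  cabin 7: 16 + 13 = 29
  cabin 8: 15 + 12 = 27
Every load is within 29 campers, so 8 cabins suffice.

Yes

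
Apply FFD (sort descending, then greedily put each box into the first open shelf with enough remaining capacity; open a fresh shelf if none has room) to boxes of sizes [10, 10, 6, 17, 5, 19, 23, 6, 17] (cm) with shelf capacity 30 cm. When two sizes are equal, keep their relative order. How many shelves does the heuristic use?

4

Sorted descending: 23, 19, 17, 17, 10, 10, 6, 6, 5.
  23 → shelf 1 (new)  [load 23/30]
  19 → shelf 2 (new)  [load 19/30]
  17 → shelf 3 (new)  [load 17/30]
  17 → shelf 4 (new)  [load 17/30]
  10 → shelf 2  [load 29/30]
  10 → shelf 3  [load 27/30]
  6 → shelf 1  [load 29/30]
  6 → shelf 4  [load 23/30]
  5 → shelf 4  [load 28/30]
4 shelves opened.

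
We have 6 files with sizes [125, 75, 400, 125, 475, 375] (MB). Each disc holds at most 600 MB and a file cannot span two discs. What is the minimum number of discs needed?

3

Total = 475 + 400 + 375 + 125 + 125 + 75 = 1575 MB.
Lower bound: ⌈1575/600⌉ = 3 discs.
A packing using 3 discs:
  disc 1: 475 + 125 = 600
  disc 2: 400 + 125 + 75 = 600
  disc 3: 375 = 375
This matches the lower bound, so 3 is optimal.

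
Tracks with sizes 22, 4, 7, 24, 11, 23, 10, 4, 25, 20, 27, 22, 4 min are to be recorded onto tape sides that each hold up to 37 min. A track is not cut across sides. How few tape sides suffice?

Total = 27 + 25 + 24 + 23 + 22 + 22 + 20 + 11 + 10 + 7 + 4 + 4 + 4 = 203 min.
Lower bound: ⌈203/37⌉ = 6 tape sides.
Also, 7 tracks each exceed 37/2 min, and no two of those can share a side, so at least 7 tape sides are needed.
A packing using 7 tape sides:
  side 1: 27 + 10 = 37
  side 2: 25 + 11 = 36
  side 3: 24 + 7 + 4 = 35
  side 4: 23 + 4 + 4 = 31
  side 5: 22 = 22
  side 6: 22 = 22
  side 7: 20 = 20
This matches the lower bound, so 7 is optimal.

7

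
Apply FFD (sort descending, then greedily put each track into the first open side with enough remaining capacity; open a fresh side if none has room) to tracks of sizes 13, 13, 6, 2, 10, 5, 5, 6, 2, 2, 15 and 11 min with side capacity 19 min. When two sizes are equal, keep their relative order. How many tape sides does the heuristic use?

Sorted descending: 15, 13, 13, 11, 10, 6, 6, 5, 5, 2, 2, 2.
  15 → side 1 (new)  [load 15/19]
  13 → side 2 (new)  [load 13/19]
  13 → side 3 (new)  [load 13/19]
  11 → side 4 (new)  [load 11/19]
  10 → side 5 (new)  [load 10/19]
  6 → side 2  [load 19/19]
  6 → side 3  [load 19/19]
  5 → side 4  [load 16/19]
  5 → side 5  [load 15/19]
  2 → side 1  [load 17/19]
  2 → side 1  [load 19/19]
  2 → side 4  [load 18/19]
5 tape sides opened.

5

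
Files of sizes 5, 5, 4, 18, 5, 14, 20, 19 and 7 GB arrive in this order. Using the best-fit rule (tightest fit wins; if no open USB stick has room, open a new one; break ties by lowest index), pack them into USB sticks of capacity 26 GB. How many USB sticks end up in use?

5

  5 → USB stick 1 (new)  [load 5/26]
  5 → USB stick 1  [load 10/26]
  4 → USB stick 1  [load 14/26]
  18 → USB stick 2 (new)  [load 18/26]
  5 → USB stick 2  [load 23/26]
  14 → USB stick 3 (new)  [load 14/26]
  20 → USB stick 4 (new)  [load 20/26]
  19 → USB stick 5 (new)  [load 19/26]
  7 → USB stick 5  [load 26/26]
5 USB sticks opened.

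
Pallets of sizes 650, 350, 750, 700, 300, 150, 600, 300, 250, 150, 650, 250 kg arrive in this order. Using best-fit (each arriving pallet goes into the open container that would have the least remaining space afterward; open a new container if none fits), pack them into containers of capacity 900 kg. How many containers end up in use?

  650 → container 1 (new)  [load 650/900]
  350 → container 2 (new)  [load 350/900]
  750 → container 3 (new)  [load 750/900]
  700 → container 4 (new)  [load 700/900]
  300 → container 2  [load 650/900]
  150 → container 3  [load 900/900]
  600 → container 5 (new)  [load 600/900]
  300 → container 5  [load 900/900]
  250 → container 1  [load 900/900]
  150 → container 4  [load 850/900]
  650 → container 6 (new)  [load 650/900]
  250 → container 2  [load 900/900]
6 containers opened.

6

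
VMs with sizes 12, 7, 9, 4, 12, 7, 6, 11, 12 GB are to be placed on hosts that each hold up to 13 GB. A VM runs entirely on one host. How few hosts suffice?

7

Total = 12 + 12 + 12 + 11 + 9 + 7 + 7 + 6 + 4 = 80 GB.
Lower bound: ⌈80/13⌉ = 7 hosts.
A packing using 7 hosts:
  host 1: 12 = 12
  host 2: 12 = 12
  host 3: 12 = 12
  host 4: 11 = 11
  host 5: 9 + 4 = 13
  host 6: 7 + 6 = 13
  host 7: 7 = 7
This matches the lower bound, so 7 is optimal.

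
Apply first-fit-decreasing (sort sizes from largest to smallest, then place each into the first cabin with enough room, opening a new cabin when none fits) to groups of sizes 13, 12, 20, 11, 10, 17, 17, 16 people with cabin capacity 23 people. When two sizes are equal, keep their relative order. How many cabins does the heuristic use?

6

Sorted descending: 20, 17, 17, 16, 13, 12, 11, 10.
  20 → cabin 1 (new)  [load 20/23]
  17 → cabin 2 (new)  [load 17/23]
  17 → cabin 3 (new)  [load 17/23]
  16 → cabin 4 (new)  [load 16/23]
  13 → cabin 5 (new)  [load 13/23]
  12 → cabin 6 (new)  [load 12/23]
  11 → cabin 6  [load 23/23]
  10 → cabin 5  [load 23/23]
6 cabins opened.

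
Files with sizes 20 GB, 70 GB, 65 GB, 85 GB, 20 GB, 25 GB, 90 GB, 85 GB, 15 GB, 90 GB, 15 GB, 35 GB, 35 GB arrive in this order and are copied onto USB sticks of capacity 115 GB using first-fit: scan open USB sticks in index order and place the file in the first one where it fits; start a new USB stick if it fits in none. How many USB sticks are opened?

7

  20 → USB stick 1 (new)  [load 20/115]
  70 → USB stick 1  [load 90/115]
  65 → USB stick 2 (new)  [load 65/115]
  85 → USB stick 3 (new)  [load 85/115]
  20 → USB stick 1  [load 110/115]
  25 → USB stick 2  [load 90/115]
  90 → USB stick 4 (new)  [load 90/115]
  85 → USB stick 5 (new)  [load 85/115]
  15 → USB stick 2  [load 105/115]
  90 → USB stick 6 (new)  [load 90/115]
  15 → USB stick 3  [load 100/115]
  35 → USB stick 7 (new)  [load 35/115]
  35 → USB stick 7  [load 70/115]
7 USB sticks opened.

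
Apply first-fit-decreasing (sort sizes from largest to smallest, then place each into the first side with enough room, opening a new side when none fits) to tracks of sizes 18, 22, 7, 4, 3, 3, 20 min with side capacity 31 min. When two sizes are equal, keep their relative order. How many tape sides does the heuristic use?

3

Sorted descending: 22, 20, 18, 7, 4, 3, 3.
  22 → side 1 (new)  [load 22/31]
  20 → side 2 (new)  [load 20/31]
  18 → side 3 (new)  [load 18/31]
  7 → side 1  [load 29/31]
  4 → side 2  [load 24/31]
  3 → side 2  [load 27/31]
  3 → side 2  [load 30/31]
3 tape sides opened.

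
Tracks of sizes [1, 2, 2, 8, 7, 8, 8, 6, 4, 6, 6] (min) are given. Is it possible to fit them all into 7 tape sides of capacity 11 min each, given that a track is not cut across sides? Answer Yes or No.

A valid assignment using 7 tape sides:
  side 1: 8 + 2 + 1 = 11
  side 2: 8 + 2 = 10
  side 3: 8 = 8
  side 4: 7 + 4 = 11
  side 5: 6 = 6
  side 6: 6 = 6
  side 7: 6 = 6
Every load is within 11 min, so 7 tape sides suffice.

Yes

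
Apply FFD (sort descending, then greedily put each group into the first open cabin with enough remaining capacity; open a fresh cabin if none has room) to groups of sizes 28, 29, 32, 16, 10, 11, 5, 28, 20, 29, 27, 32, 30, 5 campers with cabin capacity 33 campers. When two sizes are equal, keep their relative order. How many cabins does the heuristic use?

Sorted descending: 32, 32, 30, 29, 29, 28, 28, 27, 20, 16, 11, 10, 5, 5.
  32 → cabin 1 (new)  [load 32/33]
  32 → cabin 2 (new)  [load 32/33]
  30 → cabin 3 (new)  [load 30/33]
  29 → cabin 4 (new)  [load 29/33]
  29 → cabin 5 (new)  [load 29/33]
  28 → cabin 6 (new)  [load 28/33]
  28 → cabin 7 (new)  [load 28/33]
  27 → cabin 8 (new)  [load 27/33]
  20 → cabin 9 (new)  [load 20/33]
  16 → cabin 10 (new)  [load 16/33]
  11 → cabin 9  [load 31/33]
  10 → cabin 10  [load 26/33]
  5 → cabin 6  [load 33/33]
  5 → cabin 7  [load 33/33]
10 cabins opened.

10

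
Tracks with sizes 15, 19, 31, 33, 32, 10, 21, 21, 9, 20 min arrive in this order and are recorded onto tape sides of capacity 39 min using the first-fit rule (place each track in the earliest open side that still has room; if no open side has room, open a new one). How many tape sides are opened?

7

  15 → side 1 (new)  [load 15/39]
  19 → side 1  [load 34/39]
  31 → side 2 (new)  [load 31/39]
  33 → side 3 (new)  [load 33/39]
  32 → side 4 (new)  [load 32/39]
  10 → side 5 (new)  [load 10/39]
  21 → side 5  [load 31/39]
  21 → side 6 (new)  [load 21/39]
  9 → side 6  [load 30/39]
  20 → side 7 (new)  [load 20/39]
7 tape sides opened.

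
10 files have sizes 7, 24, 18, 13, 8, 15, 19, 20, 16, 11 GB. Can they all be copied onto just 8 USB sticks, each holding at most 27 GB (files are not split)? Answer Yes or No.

A valid assignment using 7 USB sticks:
  USB stick 1: 24 = 24
  USB stick 2: 20 + 7 = 27
  USB stick 3: 19 + 8 = 27
  USB stick 4: 18 = 18
  USB stick 5: 16 + 11 = 27
  USB stick 6: 15 = 15
  USB stick 7: 13 = 13
That uses only 7 ≤ 8, so 8 USB sticks are enough.

Yes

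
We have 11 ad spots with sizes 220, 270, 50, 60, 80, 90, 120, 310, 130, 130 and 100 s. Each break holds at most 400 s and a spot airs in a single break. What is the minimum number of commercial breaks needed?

Total = 310 + 270 + 220 + 130 + 130 + 120 + 100 + 90 + 80 + 60 + 50 = 1560 s.
Lower bound: ⌈1560/400⌉ = 4 commercial breaks.
A packing using 4 commercial breaks:
  break 1: 310 + 90 = 400
  break 2: 270 + 130 = 400
  break 3: 220 + 130 + 50 = 400
  break 4: 120 + 100 + 80 + 60 = 360
This matches the lower bound, so 4 is optimal.

4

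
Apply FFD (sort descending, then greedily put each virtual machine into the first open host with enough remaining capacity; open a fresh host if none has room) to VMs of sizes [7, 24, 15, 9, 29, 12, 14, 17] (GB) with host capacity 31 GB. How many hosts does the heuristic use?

Sorted descending: 29, 24, 17, 15, 14, 12, 9, 7.
  29 → host 1 (new)  [load 29/31]
  24 → host 2 (new)  [load 24/31]
  17 → host 3 (new)  [load 17/31]
  15 → host 4 (new)  [load 15/31]
  14 → host 3  [load 31/31]
  12 → host 4  [load 27/31]
  9 → host 5 (new)  [load 9/31]
  7 → host 2  [load 31/31]
5 hosts opened.

5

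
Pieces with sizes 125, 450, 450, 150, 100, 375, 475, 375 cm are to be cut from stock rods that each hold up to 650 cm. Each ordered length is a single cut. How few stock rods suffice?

5

Total = 475 + 450 + 450 + 375 + 375 + 150 + 125 + 100 = 2500 cm.
Lower bound: ⌈2500/650⌉ = 4 stock rods.
Also, 5 pieces each exceed 325 cm, and no two of those can share a stock rod, so at least 5 stock rods are needed.
A packing using 5 stock rods:
  stock rod 1: 475 + 150 = 625
  stock rod 2: 450 + 125 = 575
  stock rod 3: 450 + 100 = 550
  stock rod 4: 375 = 375
  stock rod 5: 375 = 375
This matches the lower bound, so 5 is optimal.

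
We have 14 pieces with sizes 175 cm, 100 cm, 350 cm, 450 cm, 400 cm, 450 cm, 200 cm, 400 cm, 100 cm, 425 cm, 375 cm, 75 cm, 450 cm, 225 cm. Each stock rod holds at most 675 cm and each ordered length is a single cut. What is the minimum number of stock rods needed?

Total = 450 + 450 + 450 + 425 + 400 + 400 + 375 + 350 + 225 + 200 + 175 + 100 + 100 + 75 = 4175 cm.
Lower bound: ⌈4175/675⌉ = 7 stock rods.
Also, 8 pieces each exceed 675/2 cm, and no two of those can share a stock rod, so at least 8 stock rods are needed.
A packing using 8 stock rods:
  stock rod 1: 450 + 225 = 675
  stock rod 2: 450 + 200 = 650
  stock rod 3: 450 + 175 = 625
  stock rod 4: 425 + 100 + 100 = 625
  stock rod 5: 400 + 75 = 475
  stock rod 6: 400 = 400
  stock rod 7: 375 = 375
  stock rod 8: 350 = 350
This matches the lower bound, so 8 is optimal.

8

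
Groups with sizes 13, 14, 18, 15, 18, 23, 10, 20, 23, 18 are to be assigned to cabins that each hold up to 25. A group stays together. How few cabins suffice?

9

Total = 23 + 23 + 20 + 18 + 18 + 18 + 15 + 14 + 13 + 10 = 172.
Lower bound: ⌈172/25⌉ = 7 cabins.
Also, 9 groups each exceed 25/2, and no two of those can share a cabin, so at least 9 cabins are needed.
A packing using 9 cabins:
  cabin 1: 23 = 23
  cabin 2: 23 = 23
  cabin 3: 20 = 20
  cabin 4: 18 = 18
  cabin 5: 18 = 18
  cabin 6: 18 = 18
  cabin 7: 15 + 10 = 25
  cabin 8: 14 = 14
  cabin 9: 13 = 13
This matches the lower bound, so 9 is optimal.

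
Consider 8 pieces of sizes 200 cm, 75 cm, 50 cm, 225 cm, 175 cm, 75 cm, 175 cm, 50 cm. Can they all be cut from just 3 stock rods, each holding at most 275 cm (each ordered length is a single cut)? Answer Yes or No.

Total = 1025 cm; ⌈1025/275⌉ = 4.
At least 4 stock rods are required, but only 3 are allowed.

No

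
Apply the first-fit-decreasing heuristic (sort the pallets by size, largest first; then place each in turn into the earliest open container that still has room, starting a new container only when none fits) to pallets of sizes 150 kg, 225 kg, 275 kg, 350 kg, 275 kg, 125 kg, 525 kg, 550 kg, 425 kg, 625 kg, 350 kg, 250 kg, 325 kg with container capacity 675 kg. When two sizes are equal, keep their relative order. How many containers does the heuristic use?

Sorted descending: 625, 550, 525, 425, 350, 350, 325, 275, 275, 250, 225, 150, 125.
  625 → container 1 (new)  [load 625/675]
  550 → container 2 (new)  [load 550/675]
  525 → container 3 (new)  [load 525/675]
  425 → container 4 (new)  [load 425/675]
  350 → container 5 (new)  [load 350/675]
  350 → container 6 (new)  [load 350/675]
  325 → container 5  [load 675/675]
  275 → container 6  [load 625/675]
  275 → container 7 (new)  [load 275/675]
  250 → container 4  [load 675/675]
  225 → container 7  [load 500/675]
  150 → container 3  [load 675/675]
  125 → container 2  [load 675/675]
7 containers opened.

7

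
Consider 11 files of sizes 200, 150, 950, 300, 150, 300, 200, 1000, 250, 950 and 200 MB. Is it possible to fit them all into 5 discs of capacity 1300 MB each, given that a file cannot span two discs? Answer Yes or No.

A valid assignment using 4 discs:
  disc 1: 1000 + 300 = 1300
  disc 2: 950 + 300 = 1250
  disc 3: 950 + 250 = 1200
  disc 4: 200 + 200 + 200 + 150 + 150 = 900
That uses only 4 ≤ 5, so 5 discs are enough.

Yes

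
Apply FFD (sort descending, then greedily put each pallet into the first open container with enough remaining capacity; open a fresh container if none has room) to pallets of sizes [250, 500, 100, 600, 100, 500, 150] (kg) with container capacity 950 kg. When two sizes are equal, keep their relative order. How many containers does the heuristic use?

Sorted descending: 600, 500, 500, 250, 150, 100, 100.
  600 → container 1 (new)  [load 600/950]
  500 → container 2 (new)  [load 500/950]
  500 → container 3 (new)  [load 500/950]
  250 → container 1  [load 850/950]
  150 → container 2  [load 650/950]
  100 → container 1  [load 950/950]
  100 → container 2  [load 750/950]
3 containers opened.

3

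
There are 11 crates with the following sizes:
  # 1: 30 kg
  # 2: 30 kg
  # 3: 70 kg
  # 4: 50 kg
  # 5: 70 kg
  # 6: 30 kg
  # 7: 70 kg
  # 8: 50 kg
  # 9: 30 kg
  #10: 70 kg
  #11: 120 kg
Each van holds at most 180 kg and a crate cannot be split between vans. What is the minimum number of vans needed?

Total = 120 + 70 + 70 + 70 + 70 + 50 + 50 + 30 + 30 + 30 + 30 = 620 kg.
Lower bound: ⌈620/180⌉ = 4 vans.
A packing using 4 vans:
  van 1: 120 + 50 = 170
  van 2: 70 + 70 + 30 = 170
  van 3: 70 + 70 + 30 = 170
  van 4: 50 + 30 + 30 = 110
This matches the lower bound, so 4 is optimal.

4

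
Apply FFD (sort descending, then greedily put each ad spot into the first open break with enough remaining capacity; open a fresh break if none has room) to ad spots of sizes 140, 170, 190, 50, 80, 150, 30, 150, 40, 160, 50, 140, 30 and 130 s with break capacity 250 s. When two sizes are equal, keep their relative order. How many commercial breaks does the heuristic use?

8

Sorted descending: 190, 170, 160, 150, 150, 140, 140, 130, 80, 50, 50, 40, 30, 30.
  190 → break 1 (new)  [load 190/250]
  170 → break 2 (new)  [load 170/250]
  160 → break 3 (new)  [load 160/250]
  150 → break 4 (new)  [load 150/250]
  150 → break 5 (new)  [load 150/250]
  140 → break 6 (new)  [load 140/250]
  140 → break 7 (new)  [load 140/250]
  130 → break 8 (new)  [load 130/250]
  80 → break 2  [load 250/250]
  50 → break 1  [load 240/250]
  50 → break 3  [load 210/250]
  40 → break 3  [load 250/250]
  30 → break 4  [load 180/250]
  30 → break 4  [load 210/250]
8 commercial breaks opened.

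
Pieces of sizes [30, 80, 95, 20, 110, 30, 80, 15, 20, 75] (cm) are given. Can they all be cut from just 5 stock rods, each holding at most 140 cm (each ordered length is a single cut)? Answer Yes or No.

A valid assignment using 5 stock rods:
  stock rod 1: 110 + 30 = 140
  stock rod 2: 95 + 30 + 15 = 140
  stock rod 3: 80 + 20 + 20 = 120
  stock rod 4: 80 = 80
  stock rod 5: 75 = 75
Every load is within 140 cm, so 5 stock rods suffice.

Yes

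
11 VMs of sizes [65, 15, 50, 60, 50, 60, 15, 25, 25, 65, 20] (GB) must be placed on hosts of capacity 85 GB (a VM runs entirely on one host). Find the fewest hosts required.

Total = 65 + 65 + 60 + 60 + 50 + 50 + 25 + 25 + 20 + 15 + 15 = 450 GB.
Lower bound: ⌈450/85⌉ = 6 hosts.
A packing using 6 hosts:
  host 1: 65 + 20 = 85
  host 2: 65 + 15 = 80
  host 3: 60 + 25 = 85
  host 4: 60 + 25 = 85
  host 5: 50 + 15 = 65
  host 6: 50 = 50
This matches the lower bound, so 6 is optimal.

6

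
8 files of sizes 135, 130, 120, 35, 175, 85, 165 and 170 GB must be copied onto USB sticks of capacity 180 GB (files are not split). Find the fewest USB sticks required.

7

Total = 175 + 170 + 165 + 135 + 130 + 120 + 85 + 35 = 1015 GB.
Lower bound: ⌈1015/180⌉ = 6 USB sticks.
A packing using 7 USB sticks:
  USB stick 1: 175 = 175
  USB stick 2: 170 = 170
  USB stick 3: 165 = 165
  USB stick 4: 135 + 35 = 170
  USB stick 5: 130 = 130
  USB stick 6: 120 = 120
  USB stick 7: 85 = 85
No arrangement into 6 USB sticks stays within capacity, so 7 is optimal.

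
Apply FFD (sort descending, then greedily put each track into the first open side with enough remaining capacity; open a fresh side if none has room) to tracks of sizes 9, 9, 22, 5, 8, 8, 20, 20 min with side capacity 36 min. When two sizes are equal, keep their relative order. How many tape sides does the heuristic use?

Sorted descending: 22, 20, 20, 9, 9, 8, 8, 5.
  22 → side 1 (new)  [load 22/36]
  20 → side 2 (new)  [load 20/36]
  20 → side 3 (new)  [load 20/36]
  9 → side 1  [load 31/36]
  9 → side 2  [load 29/36]
  8 → side 3  [load 28/36]
  8 → side 3  [load 36/36]
  5 → side 1  [load 36/36]
3 tape sides opened.

3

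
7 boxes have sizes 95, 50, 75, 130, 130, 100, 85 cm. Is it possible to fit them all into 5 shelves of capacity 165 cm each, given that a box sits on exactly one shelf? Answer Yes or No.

A valid assignment using 5 shelves:
  shelf 1: 130 = 130
  shelf 2: 130 = 130
  shelf 3: 100 + 50 = 150
  shelf 4: 95 = 95
  shelf 5: 85 + 75 = 160
Every load is within 165 cm, so 5 shelves suffice.

Yes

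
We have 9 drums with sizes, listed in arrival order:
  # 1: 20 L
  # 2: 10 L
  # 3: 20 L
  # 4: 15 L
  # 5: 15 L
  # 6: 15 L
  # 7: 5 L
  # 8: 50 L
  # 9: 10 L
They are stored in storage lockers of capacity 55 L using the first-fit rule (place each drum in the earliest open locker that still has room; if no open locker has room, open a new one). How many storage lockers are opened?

3

  20 → locker 1 (new)  [load 20/55]
  10 → locker 1  [load 30/55]
  20 → locker 1  [load 50/55]
  15 → locker 2 (new)  [load 15/55]
  15 → locker 2  [load 30/55]
  15 → locker 2  [load 45/55]
  5 → locker 1  [load 55/55]
  50 → locker 3 (new)  [load 50/55]
  10 → locker 2  [load 55/55]
3 storage lockers opened.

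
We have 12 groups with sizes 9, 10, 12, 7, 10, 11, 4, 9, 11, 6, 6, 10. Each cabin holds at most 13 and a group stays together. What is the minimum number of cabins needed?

10

Total = 12 + 11 + 11 + 10 + 10 + 10 + 9 + 9 + 7 + 6 + 6 + 4 = 105.
Lower bound: ⌈105/13⌉ = 9 cabins.
A packing using 10 cabins:
  cabin 1: 12 = 12
  cabin 2: 11 = 11
  cabin 3: 11 = 11
  cabin 4: 10 = 10
  cabin 5: 10 = 10
  cabin 6: 10 = 10
  cabin 7: 9 + 4 = 13
  cabin 8: 9 = 9
  cabin 9: 7 + 6 = 13
  cabin 10: 6 = 6
No arrangement into 9 cabins stays within capacity, so 10 is optimal.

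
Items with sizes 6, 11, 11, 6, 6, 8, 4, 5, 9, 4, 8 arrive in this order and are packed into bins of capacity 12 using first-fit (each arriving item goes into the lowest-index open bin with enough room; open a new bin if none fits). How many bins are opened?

  6 → bin 1 (new)  [load 6/12]
  11 → bin 2 (new)  [load 11/12]
  11 → bin 3 (new)  [load 11/12]
  6 → bin 1  [load 12/12]
  6 → bin 4 (new)  [load 6/12]
  8 → bin 5 (new)  [load 8/12]
  4 → bin 4  [load 10/12]
  5 → bin 6 (new)  [load 5/12]
  9 → bin 7 (new)  [load 9/12]
  4 → bin 5  [load 12/12]
  8 → bin 8 (new)  [load 8/12]
8 bins opened.

8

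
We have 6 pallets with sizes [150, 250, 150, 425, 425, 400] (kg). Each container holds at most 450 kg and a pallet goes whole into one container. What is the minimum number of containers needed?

5

Total = 425 + 425 + 400 + 250 + 150 + 150 = 1800 kg.
Lower bound: ⌈1800/450⌉ = 4 containers.
A packing using 5 containers:
  container 1: 425 = 425
  container 2: 425 = 425
  container 3: 400 = 400
  container 4: 250 + 150 = 400
  container 5: 150 = 150
No arrangement into 4 containers stays within capacity, so 5 is optimal.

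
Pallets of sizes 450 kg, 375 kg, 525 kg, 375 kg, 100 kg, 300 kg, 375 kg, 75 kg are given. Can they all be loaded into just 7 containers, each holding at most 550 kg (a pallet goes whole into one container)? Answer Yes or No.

A valid assignment using 6 containers:
  container 1: 525 = 525
  container 2: 450 + 100 = 550
  container 3: 375 + 75 = 450
  container 4: 375 = 375
  container 5: 375 = 375
  container 6: 300 = 300
That uses only 6 ≤ 7, so 7 containers are enough.

Yes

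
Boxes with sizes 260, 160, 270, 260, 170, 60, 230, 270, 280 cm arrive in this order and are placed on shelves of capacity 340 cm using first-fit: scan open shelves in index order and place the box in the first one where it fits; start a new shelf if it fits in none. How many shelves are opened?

7

  260 → shelf 1 (new)  [load 260/340]
  160 → shelf 2 (new)  [load 160/340]
  270 → shelf 3 (new)  [load 270/340]
  260 → shelf 4 (new)  [load 260/340]
  170 → shelf 2  [load 330/340]
  60 → shelf 1  [load 320/340]
  230 → shelf 5 (new)  [load 230/340]
  270 → shelf 6 (new)  [load 270/340]
  280 → shelf 7 (new)  [load 280/340]
7 shelves opened.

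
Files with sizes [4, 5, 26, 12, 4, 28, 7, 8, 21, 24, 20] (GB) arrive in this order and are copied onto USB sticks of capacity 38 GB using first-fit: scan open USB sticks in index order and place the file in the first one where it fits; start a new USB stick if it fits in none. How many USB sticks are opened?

  4 → USB stick 1 (new)  [load 4/38]
  5 → USB stick 1  [load 9/38]
  26 → USB stick 1  [load 35/38]
  12 → USB stick 2 (new)  [load 12/38]
  4 → USB stick 2  [load 16/38]
  28 → USB stick 3 (new)  [load 28/38]
  7 → USB stick 2  [load 23/38]
  8 → USB stick 2  [load 31/38]
  21 → USB stick 4 (new)  [load 21/38]
  24 → USB stick 5 (new)  [load 24/38]
  20 → USB stick 6 (new)  [load 20/38]
6 USB sticks opened.

6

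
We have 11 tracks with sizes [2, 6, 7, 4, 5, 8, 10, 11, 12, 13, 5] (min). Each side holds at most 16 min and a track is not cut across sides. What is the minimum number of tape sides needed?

6

Total = 13 + 12 + 11 + 10 + 8 + 7 + 6 + 5 + 5 + 4 + 2 = 83 min.
Lower bound: ⌈83/16⌉ = 6 tape sides.
A packing using 6 tape sides:
  side 1: 13 + 2 = 15
  side 2: 12 + 4 = 16
  side 3: 11 + 5 = 16
  side 4: 10 + 6 = 16
  side 5: 8 + 7 = 15
  side 6: 5 = 5
This matches the lower bound, so 6 is optimal.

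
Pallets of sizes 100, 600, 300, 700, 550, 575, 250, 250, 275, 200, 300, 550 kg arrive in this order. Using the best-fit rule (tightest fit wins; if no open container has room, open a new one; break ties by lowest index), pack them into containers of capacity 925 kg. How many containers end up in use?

6

  100 → container 1 (new)  [load 100/925]
  600 → container 1  [load 700/925]
  300 → container 2 (new)  [load 300/925]
  700 → container 3 (new)  [load 700/925]
  550 → container 2  [load 850/925]
  575 → container 4 (new)  [load 575/925]
  250 → container 4  [load 825/925]
  250 → container 5 (new)  [load 250/925]
  275 → container 5  [load 525/925]
  200 → container 1  [load 900/925]
  300 → container 5  [load 825/925]
  550 → container 6 (new)  [load 550/925]
6 containers opened.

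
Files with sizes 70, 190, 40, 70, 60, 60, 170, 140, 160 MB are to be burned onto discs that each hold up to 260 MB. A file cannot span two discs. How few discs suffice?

Total = 190 + 170 + 160 + 140 + 70 + 70 + 60 + 60 + 40 = 960 MB.
Lower bound: ⌈960/260⌉ = 4 discs.
A packing using 4 discs:
  disc 1: 190 + 70 = 260
  disc 2: 170 + 70 = 240
  disc 3: 160 + 60 + 40 = 260
  disc 4: 140 + 60 = 200
This matches the lower bound, so 4 is optimal.

4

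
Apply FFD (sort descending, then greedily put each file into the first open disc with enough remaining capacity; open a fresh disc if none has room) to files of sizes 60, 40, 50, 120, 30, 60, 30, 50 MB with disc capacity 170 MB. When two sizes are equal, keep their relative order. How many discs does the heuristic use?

Sorted descending: 120, 60, 60, 50, 50, 40, 30, 30.
  120 → disc 1 (new)  [load 120/170]
  60 → disc 2 (new)  [load 60/170]
  60 → disc 2  [load 120/170]
  50 → disc 1  [load 170/170]
  50 → disc 2  [load 170/170]
  40 → disc 3 (new)  [load 40/170]
  30 → disc 3  [load 70/170]
  30 → disc 3  [load 100/170]
3 discs opened.

3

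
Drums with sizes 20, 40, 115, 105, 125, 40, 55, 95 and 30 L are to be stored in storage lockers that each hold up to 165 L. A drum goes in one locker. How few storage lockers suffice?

Total = 125 + 115 + 105 + 95 + 55 + 40 + 40 + 30 + 20 = 625 L.
Lower bound: ⌈625/165⌉ = 4 storage lockers.
A packing using 4 storage lockers:
  locker 1: 125 + 40 = 165
  locker 2: 115 + 40 = 155
  locker 3: 105 + 55 = 160
  locker 4: 95 + 30 + 20 = 145
This matches the lower bound, so 4 is optimal.

4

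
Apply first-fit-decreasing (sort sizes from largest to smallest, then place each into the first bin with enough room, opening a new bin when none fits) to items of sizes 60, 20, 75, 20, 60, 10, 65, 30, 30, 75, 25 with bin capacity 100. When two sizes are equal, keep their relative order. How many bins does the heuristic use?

5

Sorted descending: 75, 75, 65, 60, 60, 30, 30, 25, 20, 20, 10.
  75 → bin 1 (new)  [load 75/100]
  75 → bin 2 (new)  [load 75/100]
  65 → bin 3 (new)  [load 65/100]
  60 → bin 4 (new)  [load 60/100]
  60 → bin 5 (new)  [load 60/100]
  30 → bin 3  [load 95/100]
  30 → bin 4  [load 90/100]
  25 → bin 1  [load 100/100]
  20 → bin 2  [load 95/100]
  20 → bin 5  [load 80/100]
  10 → bin 4  [load 100/100]
5 bins opened.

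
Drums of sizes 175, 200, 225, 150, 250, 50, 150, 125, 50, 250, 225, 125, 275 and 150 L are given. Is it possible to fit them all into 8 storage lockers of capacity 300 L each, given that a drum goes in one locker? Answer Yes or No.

Total = 2400 L; ⌈2400/300⌉ = 8.
The bound of 8 does not rule out 8, but exhaustive search shows no assignment into 8 storage lockers of capacity 300 L exists — the minimum is 9.

No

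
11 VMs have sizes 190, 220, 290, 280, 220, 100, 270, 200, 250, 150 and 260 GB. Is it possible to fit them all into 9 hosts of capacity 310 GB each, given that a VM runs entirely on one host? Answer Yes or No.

Total = 2430 GB; ⌈2430/310⌉ = 8.
9 VMs each exceed half the capacity and cannot share a host, forcing at least 9 hosts.
The bound of 9 does not rule out 9, but exhaustive search shows no assignment into 9 hosts of capacity 310 GB exists — the minimum is 10.

No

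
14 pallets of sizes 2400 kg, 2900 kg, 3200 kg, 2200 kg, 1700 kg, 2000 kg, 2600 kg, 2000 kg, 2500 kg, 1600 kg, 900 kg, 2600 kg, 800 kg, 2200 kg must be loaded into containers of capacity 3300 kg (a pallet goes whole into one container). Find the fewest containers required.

Total = 3200 + 2900 + 2600 + 2600 + 2500 + 2400 + 2200 + 2200 + 2000 + 2000 + 1700 + 1600 + 900 + 800 = 29600 kg.
Lower bound: ⌈29600/3300⌉ = 9 containers.
Also, 11 pallets each exceed 1650 kg, and no two of those can share a container, so at least 11 containers are needed.
A packing using 11 containers:
  container 1: 3200 = 3200
  container 2: 2900 = 2900
  container 3: 2600 = 2600
  container 4: 2600 = 2600
  container 5: 2500 + 800 = 3300
  container 6: 2400 + 900 = 3300
  container 7: 2200 = 2200
  container 8: 2200 = 2200
  container 9: 2000 = 2000
  container 10: 2000 = 2000
  container 11: 1700 + 1600 = 3300
This matches the lower bound, so 11 is optimal.

11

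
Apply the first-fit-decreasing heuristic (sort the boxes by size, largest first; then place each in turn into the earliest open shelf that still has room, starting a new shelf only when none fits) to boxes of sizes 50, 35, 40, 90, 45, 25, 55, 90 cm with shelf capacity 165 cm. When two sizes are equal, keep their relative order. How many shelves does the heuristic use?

Sorted descending: 90, 90, 55, 50, 45, 40, 35, 25.
  90 → shelf 1 (new)  [load 90/165]
  90 → shelf 2 (new)  [load 90/165]
  55 → shelf 1  [load 145/165]
  50 → shelf 2  [load 140/165]
  45 → shelf 3 (new)  [load 45/165]
  40 → shelf 3  [load 85/165]
  35 → shelf 3  [load 120/165]
  25 → shelf 2  [load 165/165]
3 shelves opened.

3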